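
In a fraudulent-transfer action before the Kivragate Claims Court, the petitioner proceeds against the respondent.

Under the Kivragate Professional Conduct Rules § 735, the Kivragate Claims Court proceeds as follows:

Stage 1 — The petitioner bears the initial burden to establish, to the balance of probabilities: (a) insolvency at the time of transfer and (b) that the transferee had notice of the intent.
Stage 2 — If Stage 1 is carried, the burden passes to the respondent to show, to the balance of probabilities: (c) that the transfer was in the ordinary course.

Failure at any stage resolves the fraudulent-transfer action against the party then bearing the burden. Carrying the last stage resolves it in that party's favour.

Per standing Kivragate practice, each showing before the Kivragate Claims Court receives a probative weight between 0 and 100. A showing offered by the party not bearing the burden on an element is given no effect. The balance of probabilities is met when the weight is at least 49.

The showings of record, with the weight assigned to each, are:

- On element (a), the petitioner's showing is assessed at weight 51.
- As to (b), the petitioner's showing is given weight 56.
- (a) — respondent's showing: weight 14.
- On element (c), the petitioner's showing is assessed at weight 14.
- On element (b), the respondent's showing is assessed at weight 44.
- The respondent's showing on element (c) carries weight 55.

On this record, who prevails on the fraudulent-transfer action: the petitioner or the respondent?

respondent

Stage 1 — burden on petitioner; standard: the balance of probabilities (weight is at least 49).
    (a): 51 (respondent's 14 disregarded) ≥ 49 [met]
    (b): 56 (respondent's 44 disregarded) ≥ 49 [met]
  All elements met. The burden passes to the respondent.
Stage 2 — burden on respondent; standard: the balance of probabilities (weight is at least 49).
    (c): 55 (petitioner's 14 disregarded) ≥ 49 [met]
  The respondent carries the last stage.
Every stage carried; the respondent prevails.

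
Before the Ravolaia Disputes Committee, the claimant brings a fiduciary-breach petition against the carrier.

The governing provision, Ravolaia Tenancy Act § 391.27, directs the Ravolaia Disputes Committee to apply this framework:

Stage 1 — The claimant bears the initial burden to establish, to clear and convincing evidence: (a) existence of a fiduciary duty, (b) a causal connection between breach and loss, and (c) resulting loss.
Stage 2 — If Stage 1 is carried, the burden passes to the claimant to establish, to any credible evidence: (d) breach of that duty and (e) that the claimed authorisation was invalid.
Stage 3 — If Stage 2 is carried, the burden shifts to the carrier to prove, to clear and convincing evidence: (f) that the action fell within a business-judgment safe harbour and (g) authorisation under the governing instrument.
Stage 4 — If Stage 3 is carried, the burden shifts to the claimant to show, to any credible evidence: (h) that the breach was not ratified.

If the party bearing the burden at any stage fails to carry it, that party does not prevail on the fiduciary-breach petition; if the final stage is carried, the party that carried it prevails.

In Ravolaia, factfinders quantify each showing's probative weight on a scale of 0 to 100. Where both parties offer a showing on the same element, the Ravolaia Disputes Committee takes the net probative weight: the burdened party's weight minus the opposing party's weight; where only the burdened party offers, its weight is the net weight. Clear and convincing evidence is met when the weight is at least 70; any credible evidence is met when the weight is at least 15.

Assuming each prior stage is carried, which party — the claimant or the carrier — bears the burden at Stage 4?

Stage 4's rule assigns the burden to the claimant (to any credible evidence).

claimant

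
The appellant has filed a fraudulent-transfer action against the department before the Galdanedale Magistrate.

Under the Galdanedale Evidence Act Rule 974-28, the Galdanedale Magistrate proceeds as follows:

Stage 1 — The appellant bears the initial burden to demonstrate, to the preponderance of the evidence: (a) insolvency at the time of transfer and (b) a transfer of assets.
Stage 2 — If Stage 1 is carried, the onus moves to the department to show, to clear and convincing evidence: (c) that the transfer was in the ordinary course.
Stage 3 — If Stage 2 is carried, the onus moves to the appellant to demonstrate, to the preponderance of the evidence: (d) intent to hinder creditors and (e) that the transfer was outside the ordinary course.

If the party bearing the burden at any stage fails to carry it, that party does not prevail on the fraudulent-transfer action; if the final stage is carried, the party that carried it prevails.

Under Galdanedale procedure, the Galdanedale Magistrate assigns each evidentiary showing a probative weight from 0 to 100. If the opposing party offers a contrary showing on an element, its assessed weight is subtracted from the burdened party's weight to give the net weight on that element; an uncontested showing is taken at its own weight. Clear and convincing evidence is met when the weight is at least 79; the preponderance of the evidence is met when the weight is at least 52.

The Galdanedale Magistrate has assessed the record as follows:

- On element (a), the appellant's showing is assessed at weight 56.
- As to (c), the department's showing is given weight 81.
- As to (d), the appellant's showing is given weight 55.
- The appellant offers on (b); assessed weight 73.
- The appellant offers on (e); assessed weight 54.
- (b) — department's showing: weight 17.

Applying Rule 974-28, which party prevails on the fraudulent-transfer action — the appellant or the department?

appellant

Stage 1 (appellant, the preponderance of the evidence, weight is at least 52): (a) 56 ≥ 52 — meets; (b) net 73−17=56 ≥ 52 — meets.
  Stage 1 is satisfied; the onus moves to the department.
Stage 2 (department, clear and convincing evidence, weight is at least 79): (c) 81 ≥ 79 — meets.
  Stage 2 is satisfied; the onus moves to the appellant.
Stage 3 (appellant, the preponderance of the evidence, weight is at least 52): (d) 55 ≥ 52 — meets; (e) 54 ≥ 52 — meets.
  Stage 3 carried; the final stage is satisfied.
With every stage satisfied, the appellant prevails.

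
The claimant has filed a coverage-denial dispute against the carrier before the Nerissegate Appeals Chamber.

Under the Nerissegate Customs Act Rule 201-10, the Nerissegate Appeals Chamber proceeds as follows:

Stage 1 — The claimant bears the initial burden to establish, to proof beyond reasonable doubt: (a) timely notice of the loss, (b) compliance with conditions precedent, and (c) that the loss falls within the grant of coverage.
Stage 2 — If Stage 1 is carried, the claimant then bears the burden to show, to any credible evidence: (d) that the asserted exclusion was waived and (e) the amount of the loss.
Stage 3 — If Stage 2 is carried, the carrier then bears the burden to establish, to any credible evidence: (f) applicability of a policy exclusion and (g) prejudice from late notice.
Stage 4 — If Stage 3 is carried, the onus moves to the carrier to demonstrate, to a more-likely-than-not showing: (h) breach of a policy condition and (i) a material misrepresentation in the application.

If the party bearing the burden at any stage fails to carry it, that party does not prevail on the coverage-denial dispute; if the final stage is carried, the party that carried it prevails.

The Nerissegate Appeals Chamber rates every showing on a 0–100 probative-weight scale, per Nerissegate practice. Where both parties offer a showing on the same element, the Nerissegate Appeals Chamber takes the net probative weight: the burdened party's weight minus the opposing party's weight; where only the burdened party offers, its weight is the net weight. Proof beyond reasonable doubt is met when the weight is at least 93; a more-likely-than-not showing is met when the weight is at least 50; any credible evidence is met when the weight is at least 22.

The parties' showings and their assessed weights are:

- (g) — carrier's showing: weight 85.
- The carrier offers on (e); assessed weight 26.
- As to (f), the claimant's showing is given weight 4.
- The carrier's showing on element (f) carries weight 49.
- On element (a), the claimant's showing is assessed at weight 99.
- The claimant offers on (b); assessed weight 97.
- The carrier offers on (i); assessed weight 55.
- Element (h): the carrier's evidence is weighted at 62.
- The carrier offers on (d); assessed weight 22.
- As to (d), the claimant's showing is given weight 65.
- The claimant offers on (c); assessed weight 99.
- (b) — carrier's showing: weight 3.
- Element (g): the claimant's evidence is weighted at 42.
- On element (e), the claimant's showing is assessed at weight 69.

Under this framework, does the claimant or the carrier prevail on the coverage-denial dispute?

Stage 1 — burden on claimant; standard: proof beyond reasonable doubt (weight is at least 93).
    (a): 99 ≥ 93 [met]
    (b): 97 − 3 = 94 ≥ 93 [met]
    (c): 99 ≥ 93 [met]
  Stage 1 is satisfied; the claimant continues to bear the burden.
Stage 2 — burden on claimant; standard: any credible evidence (weight is at least 22).
    (d): 65 − 22 = 43 ≥ 22 [met]
    (e): 69 − 26 = 43 ≥ 22 [met]
  All elements met. The burden passes to the carrier.
Stage 3 — burden on carrier; standard: any credible evidence (weight is at least 22).
    (f): 49 − 4 = 45 ≥ 22 [met]
    (g): 85 − 42 = 43 ≥ 22 [met]
  Stage 3 carried; the burden remains with the carrier.
Stage 4 — burden on carrier; standard: a more-likely-than-not showing (weight is at least 50).
    (h): 62 ≥ 50 [met]
    (i): 55 ≥ 50 [met]
  Stage 4 carried; the final stage is satisfied.
Every stage carried; the carrier prevails.

carrier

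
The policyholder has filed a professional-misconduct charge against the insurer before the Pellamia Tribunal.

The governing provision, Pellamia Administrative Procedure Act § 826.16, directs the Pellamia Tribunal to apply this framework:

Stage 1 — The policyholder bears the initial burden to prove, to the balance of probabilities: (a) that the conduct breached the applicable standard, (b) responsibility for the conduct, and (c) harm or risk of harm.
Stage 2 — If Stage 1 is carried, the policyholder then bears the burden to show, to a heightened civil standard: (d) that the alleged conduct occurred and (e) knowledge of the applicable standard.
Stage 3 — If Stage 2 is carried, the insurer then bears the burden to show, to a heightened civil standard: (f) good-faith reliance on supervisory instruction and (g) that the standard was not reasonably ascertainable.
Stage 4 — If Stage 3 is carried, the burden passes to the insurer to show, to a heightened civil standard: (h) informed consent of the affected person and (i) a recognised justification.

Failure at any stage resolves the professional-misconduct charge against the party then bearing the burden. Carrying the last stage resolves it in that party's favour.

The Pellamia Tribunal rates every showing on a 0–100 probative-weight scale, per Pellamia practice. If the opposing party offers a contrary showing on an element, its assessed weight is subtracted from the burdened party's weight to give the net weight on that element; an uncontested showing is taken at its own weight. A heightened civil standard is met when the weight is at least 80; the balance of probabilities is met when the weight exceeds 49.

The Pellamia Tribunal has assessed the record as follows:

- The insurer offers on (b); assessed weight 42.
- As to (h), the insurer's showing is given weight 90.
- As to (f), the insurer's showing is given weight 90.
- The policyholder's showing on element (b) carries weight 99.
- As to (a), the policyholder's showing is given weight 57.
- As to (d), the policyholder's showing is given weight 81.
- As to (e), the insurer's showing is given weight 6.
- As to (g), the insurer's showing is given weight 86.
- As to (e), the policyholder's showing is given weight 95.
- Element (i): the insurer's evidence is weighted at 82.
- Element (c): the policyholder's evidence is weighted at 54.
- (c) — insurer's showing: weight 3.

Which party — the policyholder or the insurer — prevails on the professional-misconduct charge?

At Stage 1 the policyholder must meet the balance of probabilities (weight exceeds 49): on (a) the weight is 57, > 49, so (a) meets the standard; on (b) the weight is 99 less the opposing 42 gives net 57, > 49, so (b) meets the standard; on (c) the weight is 54 less the opposing 3 gives net 51, which does exceed 49, so (c) meets the standard.
  Stage 1 is satisfied; the policyholder continues to bear the burden.
At Stage 2 the policyholder must meet a heightened civil standard (weight is at least 80): on (d) the weight is 81, which does reach 80, so (d) meets the standard; on (e) the weight is 95 less the opposing 6 gives net 89, ≥ 80, so (e) meets the standard.
  All elements met. The burden passes to the insurer.
At Stage 3 the insurer must meet a heightened civil standard (weight is at least 80): on (f) the weight is 90, ≥ 80, so (f) meets the standard; on (g) the weight is 86, which does reach 80, so (g) meets the standard.
  All elements met. The insurer retains the burden for Stage 4.
At Stage 4 the insurer must meet a heightened civil standard (weight is at least 80): on (h) the weight is 90, ≥ 80, so (h) meets the standard; on (i) the weight is 82, ≥ 80, so (i) meets the standard.
  The insurer carries the last stage.
With every stage satisfied, the insurer prevails.

insurer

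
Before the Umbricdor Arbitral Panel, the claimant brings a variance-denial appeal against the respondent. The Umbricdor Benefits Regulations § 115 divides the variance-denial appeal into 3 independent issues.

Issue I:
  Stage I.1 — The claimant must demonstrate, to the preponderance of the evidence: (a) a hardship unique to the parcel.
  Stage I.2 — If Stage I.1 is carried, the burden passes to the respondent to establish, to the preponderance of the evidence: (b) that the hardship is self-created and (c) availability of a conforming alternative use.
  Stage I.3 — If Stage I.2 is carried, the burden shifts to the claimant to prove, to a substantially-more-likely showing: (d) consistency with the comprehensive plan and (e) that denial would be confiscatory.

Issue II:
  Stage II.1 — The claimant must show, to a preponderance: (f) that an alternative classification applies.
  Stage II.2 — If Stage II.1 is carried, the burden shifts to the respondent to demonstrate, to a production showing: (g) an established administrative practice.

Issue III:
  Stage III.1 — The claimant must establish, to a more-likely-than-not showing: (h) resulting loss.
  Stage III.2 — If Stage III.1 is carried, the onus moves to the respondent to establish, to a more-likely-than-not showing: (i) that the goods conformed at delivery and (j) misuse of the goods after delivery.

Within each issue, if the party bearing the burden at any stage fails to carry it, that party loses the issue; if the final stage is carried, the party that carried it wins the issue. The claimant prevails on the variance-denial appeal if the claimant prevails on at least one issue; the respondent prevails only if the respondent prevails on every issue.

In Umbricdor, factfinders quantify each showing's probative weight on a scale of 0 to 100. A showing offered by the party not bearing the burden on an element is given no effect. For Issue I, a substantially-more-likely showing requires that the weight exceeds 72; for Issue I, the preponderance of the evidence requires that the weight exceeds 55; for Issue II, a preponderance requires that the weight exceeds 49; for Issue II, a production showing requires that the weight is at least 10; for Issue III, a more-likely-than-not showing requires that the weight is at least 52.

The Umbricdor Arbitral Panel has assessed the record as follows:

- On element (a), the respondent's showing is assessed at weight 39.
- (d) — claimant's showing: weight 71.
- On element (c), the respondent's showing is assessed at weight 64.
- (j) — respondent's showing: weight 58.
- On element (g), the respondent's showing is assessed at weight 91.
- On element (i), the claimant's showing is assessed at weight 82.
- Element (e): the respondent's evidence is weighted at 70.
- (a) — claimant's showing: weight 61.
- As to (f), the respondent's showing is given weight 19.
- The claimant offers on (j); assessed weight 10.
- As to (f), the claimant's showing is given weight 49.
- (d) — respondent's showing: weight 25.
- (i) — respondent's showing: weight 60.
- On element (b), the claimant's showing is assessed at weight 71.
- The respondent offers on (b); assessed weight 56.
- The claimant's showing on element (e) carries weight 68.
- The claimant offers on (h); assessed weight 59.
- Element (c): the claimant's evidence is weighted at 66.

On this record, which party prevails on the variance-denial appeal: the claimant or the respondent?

respondent

— Issue I —
At Stage I.1 the claimant must meet the preponderance of the evidence (weight exceeds 55): on (a) the weight is 61 (the respondent's 39 is given no effect), > 55, so (a) meets the standard.
  Stage I.1 is satisfied; the onus moves to the respondent.
At Stage I.2 the respondent must meet the preponderance of the evidence (weight exceeds 55): on (b) the weight is 56 (the claimant's 71 is given no effect), which does exceed 55, so (b) meets the standard; on (c) the weight is 64 (the claimant's 66 is given no effect), which does exceed 55, so (c) meets the standard.
  Stage I.2 is satisfied; the onus moves to the claimant.
At Stage I.3 the claimant must meet a substantially-more-likely showing (weight exceeds 72): on (d) the weight is 71 (the respondent's 25 is given no effect), which does not exceed 72, so (d) does not meet the standard; on (e) the weight is 68 (the respondent's 70 is given no effect), ≤ 72, so (e) does not meet the standard.
  Stage I.3 not carried; the claimant fails its burden.
So the respondent prevails on this issue.
— Issue II —
At Stage II.1 the claimant must meet a preponderance (weight exceeds 49): on (f) the weight is 49 (the respondent's 19 is given no effect), ≤ 49, so (f) does not meet the standard.
  The claimant does not carry Stage II.1.
So the respondent prevails on this issue.
— Issue III —
Stage III.1 (claimant, a more-likely-than-not showing, weight is at least 52): (h) 59 ≥ 52 — meets.
  All elements met. The burden passes to the respondent.
Stage III.2 (respondent, a more-likely-than-not showing, weight is at least 52): (i) 60 (claimant's 82 disregarded) ≥ 52 — meets; (j) 58 (claimant's 10 disregarded) ≥ 52 — meets.
  All elements met at the final stage.
With every stage satisfied, the respondent prevails on this issue.
Per-issue: Issue I → respondent; Issue II → respondent; Issue III → respondent. The claimant must prevail on at least one issue; overall, the respondent prevails.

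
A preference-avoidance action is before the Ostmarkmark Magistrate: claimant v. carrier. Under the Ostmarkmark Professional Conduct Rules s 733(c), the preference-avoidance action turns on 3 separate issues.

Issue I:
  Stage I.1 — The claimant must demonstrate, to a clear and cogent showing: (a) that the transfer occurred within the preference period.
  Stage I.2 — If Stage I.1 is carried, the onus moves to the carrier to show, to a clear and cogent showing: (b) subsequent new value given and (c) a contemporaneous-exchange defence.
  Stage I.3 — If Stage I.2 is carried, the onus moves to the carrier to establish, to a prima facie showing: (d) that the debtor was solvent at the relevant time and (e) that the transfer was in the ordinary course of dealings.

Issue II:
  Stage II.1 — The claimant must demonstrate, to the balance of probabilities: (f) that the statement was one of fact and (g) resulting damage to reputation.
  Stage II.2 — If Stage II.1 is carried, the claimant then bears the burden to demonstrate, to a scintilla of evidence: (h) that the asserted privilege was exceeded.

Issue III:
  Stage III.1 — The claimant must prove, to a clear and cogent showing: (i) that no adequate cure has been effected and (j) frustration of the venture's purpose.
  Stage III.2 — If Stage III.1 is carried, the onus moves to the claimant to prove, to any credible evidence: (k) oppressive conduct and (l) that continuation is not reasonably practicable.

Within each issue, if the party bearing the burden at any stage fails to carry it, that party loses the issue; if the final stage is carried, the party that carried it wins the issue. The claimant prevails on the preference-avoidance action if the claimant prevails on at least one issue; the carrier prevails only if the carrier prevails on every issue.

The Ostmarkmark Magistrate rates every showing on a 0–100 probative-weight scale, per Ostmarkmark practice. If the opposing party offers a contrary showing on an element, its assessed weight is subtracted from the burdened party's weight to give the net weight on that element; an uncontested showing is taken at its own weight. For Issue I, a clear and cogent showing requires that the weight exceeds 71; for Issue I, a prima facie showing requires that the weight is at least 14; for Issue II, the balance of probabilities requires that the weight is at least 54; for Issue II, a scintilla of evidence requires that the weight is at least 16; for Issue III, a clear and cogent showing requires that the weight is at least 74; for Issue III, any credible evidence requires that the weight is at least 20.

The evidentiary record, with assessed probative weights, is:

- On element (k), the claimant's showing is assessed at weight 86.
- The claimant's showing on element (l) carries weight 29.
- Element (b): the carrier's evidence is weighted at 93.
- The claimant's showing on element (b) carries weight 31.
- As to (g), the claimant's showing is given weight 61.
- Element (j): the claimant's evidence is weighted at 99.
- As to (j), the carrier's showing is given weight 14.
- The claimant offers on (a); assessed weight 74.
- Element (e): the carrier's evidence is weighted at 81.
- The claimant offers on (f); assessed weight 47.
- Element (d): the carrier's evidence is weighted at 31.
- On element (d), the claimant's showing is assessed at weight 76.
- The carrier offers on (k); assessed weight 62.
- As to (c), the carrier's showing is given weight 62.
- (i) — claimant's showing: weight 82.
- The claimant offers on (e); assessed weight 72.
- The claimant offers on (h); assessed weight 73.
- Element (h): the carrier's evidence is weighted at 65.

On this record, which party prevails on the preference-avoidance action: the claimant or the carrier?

claimant

— Issue I —
Stage I.1 (claimant, a clear and cogent showing, weight exceeds 71): (a) 74 > 71 — meets.
  All elements met. The burden passes to the carrier.
Stage I.2 (carrier, a clear and cogent showing, weight exceeds 71): (b) net 93−31=62 ≤ 71 — fails; (c) 62 ≤ 71 — fails.
  The carrier does not carry Stage I.2.
So the claimant prevails on this issue.
— Issue II —
At Stage II.1 the claimant must meet the balance of probabilities (weight is at least 54): on (f) the weight is 47, < 54, so (f) does not meet the standard; on (g) the weight is 61, ≥ 54, so (g) meets the standard.
  Not every element is met, so the claimant fails to carry Stage II.1.
The carrier prevails on this issue.
— Issue III —
Stage III.1 — burden on claimant; standard: a clear and cogent showing (weight is at least 74).
    (i): 82 ≥ 74 [met]
    (j): 99 − 14 = 85 ≥ 74 [met]
  Stage III.1 carried; the burden remains with the claimant.
Stage III.2 — burden on claimant; standard: any credible evidence (weight is at least 20).
    (k): 86 − 62 = 24 ≥ 20 [met]
    (l): 29 ≥ 20 [met]
  The claimant carries the last stage.
All stages carried — the claimant prevails on this issue.
Per-issue: Issue I → claimant; Issue II → carrier; Issue III → claimant. The claimant must prevail on at least one issue; overall, the claimant prevails.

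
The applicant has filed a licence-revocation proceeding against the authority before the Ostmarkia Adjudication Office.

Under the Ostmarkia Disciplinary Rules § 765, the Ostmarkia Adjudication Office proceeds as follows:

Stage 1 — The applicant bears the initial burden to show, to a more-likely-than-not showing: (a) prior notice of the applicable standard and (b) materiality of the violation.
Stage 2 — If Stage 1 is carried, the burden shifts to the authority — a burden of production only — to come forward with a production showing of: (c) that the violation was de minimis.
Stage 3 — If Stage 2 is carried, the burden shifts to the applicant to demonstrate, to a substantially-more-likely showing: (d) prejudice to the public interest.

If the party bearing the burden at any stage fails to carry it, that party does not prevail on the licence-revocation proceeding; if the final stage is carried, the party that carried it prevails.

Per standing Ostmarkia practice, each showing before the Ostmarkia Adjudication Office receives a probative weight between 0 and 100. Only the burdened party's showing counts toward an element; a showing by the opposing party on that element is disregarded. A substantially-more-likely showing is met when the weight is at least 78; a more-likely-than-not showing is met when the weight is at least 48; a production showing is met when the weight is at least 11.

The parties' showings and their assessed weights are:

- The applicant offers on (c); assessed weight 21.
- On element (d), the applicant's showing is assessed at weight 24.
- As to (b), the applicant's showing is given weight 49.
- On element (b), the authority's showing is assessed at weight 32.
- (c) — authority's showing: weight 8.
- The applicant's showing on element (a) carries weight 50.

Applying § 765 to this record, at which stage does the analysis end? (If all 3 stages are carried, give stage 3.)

Stage 1 (applicant, a more-likely-than-not showing, weight is at least 48): (a) 50 ≥ 48 — meets; (b) 49 (authority's 32 disregarded) ≥ 48 — meets.
  All elements met. The burden passes to the authority.
Stage 2 (authority, a production showing, weight is at least 11): (c) 8 (applicant's 21 disregarded) < 11 — fails.
  Stage 2 not carried; the authority fails its burden.
The applicant prevails.

stage 2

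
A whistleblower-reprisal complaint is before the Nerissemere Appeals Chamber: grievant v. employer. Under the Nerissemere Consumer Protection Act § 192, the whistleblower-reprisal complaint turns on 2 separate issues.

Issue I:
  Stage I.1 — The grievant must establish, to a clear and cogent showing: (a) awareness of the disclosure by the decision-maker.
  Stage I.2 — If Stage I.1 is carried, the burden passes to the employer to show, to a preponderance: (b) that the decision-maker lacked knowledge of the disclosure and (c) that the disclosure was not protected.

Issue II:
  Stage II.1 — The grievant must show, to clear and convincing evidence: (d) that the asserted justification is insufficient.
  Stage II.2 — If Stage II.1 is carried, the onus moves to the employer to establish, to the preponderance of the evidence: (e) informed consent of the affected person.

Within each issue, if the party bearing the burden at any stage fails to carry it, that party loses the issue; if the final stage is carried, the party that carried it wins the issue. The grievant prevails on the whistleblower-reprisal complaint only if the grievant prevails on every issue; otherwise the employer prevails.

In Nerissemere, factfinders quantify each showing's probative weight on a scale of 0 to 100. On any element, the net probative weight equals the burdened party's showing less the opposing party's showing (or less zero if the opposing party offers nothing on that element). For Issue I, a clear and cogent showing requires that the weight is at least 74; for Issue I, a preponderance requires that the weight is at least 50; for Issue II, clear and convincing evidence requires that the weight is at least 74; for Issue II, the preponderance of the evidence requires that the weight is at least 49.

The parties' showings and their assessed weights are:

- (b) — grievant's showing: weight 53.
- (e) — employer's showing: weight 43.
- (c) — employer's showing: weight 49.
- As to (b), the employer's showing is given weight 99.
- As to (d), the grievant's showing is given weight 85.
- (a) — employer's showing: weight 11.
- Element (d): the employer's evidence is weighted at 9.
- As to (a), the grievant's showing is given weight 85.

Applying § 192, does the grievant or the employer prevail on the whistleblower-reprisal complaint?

— Issue I —
At Stage I.1 the grievant must meet a clear and cogent showing (weight is at least 74): on (a) the weight is 85 less the opposing 11 gives net 74, ≥ 74, so (a) meets the standard.
  All elements met. The burden passes to the employer.
At Stage I.2 the employer must meet a preponderance (weight is at least 50): on (b) the weight is 99 less the opposing 53 gives net 46, < 50, so (b) does not meet the standard; on (c) the weight is 49, which does not reach 50, so (c) does not meet the standard.
  Stage I.2 not carried; the employer fails its burden.
The analysis ends at Stage I.2; the grievant prevails on this issue.
— Issue II —
Stage II.1 — burden on grievant; standard: clear and convincing evidence (weight is at least 74).
    (d): 85 − 9 = 76 ≥ 74 [met]
  Stage II.1 is satisfied; the onus moves to the employer.
Stage II.2 — burden on employer; standard: the preponderance of the evidence (weight is at least 49).
    (e): 43 < 49 [not met]
  The employer does not carry Stage II.2.
So the grievant prevails on this issue.
Per-issue: Issue I → grievant; Issue II → grievant. The grievant must prevail on every issue; overall, the grievant prevails.

grievant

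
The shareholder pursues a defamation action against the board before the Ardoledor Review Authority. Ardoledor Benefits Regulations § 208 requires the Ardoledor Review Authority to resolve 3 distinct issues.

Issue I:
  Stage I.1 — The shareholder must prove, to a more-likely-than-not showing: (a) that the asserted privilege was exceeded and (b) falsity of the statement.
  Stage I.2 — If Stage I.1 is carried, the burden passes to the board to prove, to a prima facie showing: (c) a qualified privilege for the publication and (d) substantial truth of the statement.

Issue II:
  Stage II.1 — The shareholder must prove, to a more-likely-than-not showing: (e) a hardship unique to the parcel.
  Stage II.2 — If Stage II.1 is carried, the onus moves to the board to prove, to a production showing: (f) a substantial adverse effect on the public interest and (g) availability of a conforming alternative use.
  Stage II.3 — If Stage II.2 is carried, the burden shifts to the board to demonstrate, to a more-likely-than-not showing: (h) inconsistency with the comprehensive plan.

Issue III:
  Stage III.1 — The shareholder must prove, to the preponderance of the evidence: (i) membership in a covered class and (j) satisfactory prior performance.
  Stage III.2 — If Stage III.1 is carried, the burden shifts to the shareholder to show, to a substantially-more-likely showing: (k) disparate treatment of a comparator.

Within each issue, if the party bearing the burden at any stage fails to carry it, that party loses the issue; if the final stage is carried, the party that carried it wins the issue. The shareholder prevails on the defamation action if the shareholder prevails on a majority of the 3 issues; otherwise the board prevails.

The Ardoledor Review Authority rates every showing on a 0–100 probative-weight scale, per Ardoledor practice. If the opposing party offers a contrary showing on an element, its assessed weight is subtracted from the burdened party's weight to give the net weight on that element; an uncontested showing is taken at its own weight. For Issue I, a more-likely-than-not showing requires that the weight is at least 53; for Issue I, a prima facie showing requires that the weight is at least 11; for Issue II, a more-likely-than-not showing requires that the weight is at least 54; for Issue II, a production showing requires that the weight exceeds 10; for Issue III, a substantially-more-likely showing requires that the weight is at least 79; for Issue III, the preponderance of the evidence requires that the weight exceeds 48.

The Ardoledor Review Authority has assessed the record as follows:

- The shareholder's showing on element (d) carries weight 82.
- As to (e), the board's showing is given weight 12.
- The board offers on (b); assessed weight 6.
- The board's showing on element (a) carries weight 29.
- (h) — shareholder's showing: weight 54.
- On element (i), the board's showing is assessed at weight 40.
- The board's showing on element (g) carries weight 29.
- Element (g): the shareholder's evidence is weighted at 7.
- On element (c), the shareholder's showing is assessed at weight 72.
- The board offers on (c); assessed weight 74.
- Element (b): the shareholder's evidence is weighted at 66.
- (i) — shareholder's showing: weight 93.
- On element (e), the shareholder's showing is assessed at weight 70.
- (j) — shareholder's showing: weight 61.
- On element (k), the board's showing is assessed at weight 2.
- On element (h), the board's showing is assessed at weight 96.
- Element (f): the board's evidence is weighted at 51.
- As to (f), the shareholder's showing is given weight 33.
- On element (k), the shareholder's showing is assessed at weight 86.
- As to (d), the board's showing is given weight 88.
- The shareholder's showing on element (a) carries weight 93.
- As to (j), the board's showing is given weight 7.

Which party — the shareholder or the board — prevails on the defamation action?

shareholder

— Issue I —
Stage I.1 — burden on shareholder; standard: a more-likely-than-not showing (weight is at least 53).
    (a): 93 − 29 = 64 ≥ 53 [met]
    (b): 66 − 6 = 60 ≥ 53 [met]
  Stage I.1 carried; the burden shifts to the board.
Stage I.2 — burden on board; standard: a prima facie showing (weight is at least 11).
    (c): 74 − 72 = 2 < 11 [not met]
    (d): 88 − 82 = 6 < 11 [not met]
  Stage I.2 not carried; the board fails its burden.
So the shareholder prevails on this issue.
— Issue II —
Stage II.1 — burden on shareholder; standard: a more-likely-than-not showing (weight is at least 54).
    (e): 70 − 12 = 58 ≥ 54 [met]
  The shareholder carries Stage II.1; the board now bears the burden.
Stage II.2 — burden on board; standard: a production showing (weight exceeds 10).
    (f): 51 − 33 = 18 > 10 [met]
    (g): 29 − 7 = 22 > 10 [met]
  Stage II.2 carried; the burden remains with the board.
Stage II.3 — burden on board; standard: a more-likely-than-not showing (weight is at least 54).
    (h): 96 − 54 = 42 < 54 [not met]
  Stage II.3 not carried; the board fails its burden.
So the shareholder prevails on this issue.
— Issue III —
At Stage III.1 the shareholder must meet the preponderance of the evidence (weight exceeds 48): on (i) the weight is 93 less the opposing 40 gives net 53, which does exceed 48, so (i) meets the standard; on (j) the weight is 61 less the opposing 7 gives net 54, > 48, so (j) meets the standard.
  All elements met. The shareholder retains the burden for Stage III.2.
At Stage III.2 the shareholder must meet a substantially-more-likely showing (weight is at least 79): on (k) the weight is 86 less the opposing 2 gives net 84, ≥ 79, so (k) meets the standard.
  The shareholder carries the last stage.
Every stage carried; the shareholder prevails on this issue.
Per-issue: Issue I → shareholder; Issue II → shareholder; Issue III → shareholder. The shareholder must prevail on a majority of issues; overall, the shareholder prevails.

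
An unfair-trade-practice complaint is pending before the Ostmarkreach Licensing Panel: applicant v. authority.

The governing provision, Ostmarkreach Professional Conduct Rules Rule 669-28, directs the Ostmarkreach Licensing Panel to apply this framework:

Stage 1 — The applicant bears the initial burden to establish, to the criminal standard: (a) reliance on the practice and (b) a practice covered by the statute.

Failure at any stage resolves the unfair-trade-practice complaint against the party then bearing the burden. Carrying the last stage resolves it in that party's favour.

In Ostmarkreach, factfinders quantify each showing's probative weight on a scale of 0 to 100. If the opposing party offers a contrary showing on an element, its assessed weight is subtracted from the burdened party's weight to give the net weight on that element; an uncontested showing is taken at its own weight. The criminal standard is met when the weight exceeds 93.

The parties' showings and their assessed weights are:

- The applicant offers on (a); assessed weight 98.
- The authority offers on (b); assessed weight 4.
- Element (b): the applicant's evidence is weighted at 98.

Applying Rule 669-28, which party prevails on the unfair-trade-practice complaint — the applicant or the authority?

applicant

Stage 1 — burden on applicant; standard: the criminal standard (weight exceeds 93).
    (a): 98 > 93 [met]
    (b): 98 − 4 = 94 > 93 [met]
  All elements met at the final stage.
All stages carried — the applicant prevails.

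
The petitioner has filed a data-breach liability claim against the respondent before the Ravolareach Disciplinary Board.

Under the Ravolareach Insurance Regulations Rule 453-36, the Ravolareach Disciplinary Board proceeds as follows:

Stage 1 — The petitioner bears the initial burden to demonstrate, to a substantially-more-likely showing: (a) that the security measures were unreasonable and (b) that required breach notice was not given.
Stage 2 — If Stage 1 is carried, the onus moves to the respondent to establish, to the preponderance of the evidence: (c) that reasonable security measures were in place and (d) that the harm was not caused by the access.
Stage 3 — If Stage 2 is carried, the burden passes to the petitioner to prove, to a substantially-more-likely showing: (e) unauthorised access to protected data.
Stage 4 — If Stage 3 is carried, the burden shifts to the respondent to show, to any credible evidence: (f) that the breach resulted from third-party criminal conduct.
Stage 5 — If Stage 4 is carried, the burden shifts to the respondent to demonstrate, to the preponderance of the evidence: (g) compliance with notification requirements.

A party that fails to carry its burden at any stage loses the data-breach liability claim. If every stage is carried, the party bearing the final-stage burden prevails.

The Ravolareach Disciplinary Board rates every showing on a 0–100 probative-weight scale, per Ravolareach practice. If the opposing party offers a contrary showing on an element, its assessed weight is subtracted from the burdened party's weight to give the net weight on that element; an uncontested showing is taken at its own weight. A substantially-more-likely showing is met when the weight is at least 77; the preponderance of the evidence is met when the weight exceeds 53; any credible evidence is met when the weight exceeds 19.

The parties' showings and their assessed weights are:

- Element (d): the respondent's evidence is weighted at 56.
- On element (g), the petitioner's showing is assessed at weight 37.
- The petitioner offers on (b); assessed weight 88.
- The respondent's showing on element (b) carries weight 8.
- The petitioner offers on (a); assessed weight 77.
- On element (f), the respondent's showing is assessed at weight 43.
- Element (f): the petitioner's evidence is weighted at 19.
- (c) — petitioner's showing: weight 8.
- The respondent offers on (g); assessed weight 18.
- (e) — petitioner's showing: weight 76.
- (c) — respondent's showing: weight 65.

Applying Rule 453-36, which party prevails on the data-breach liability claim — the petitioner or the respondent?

Stage 1 — burden on petitioner; standard: a substantially-more-likely showing (weight is at least 77).
    (a): 77 ≥ 77 [met]
    (b): 88 − 8 = 80 ≥ 77 [met]
  Stage 1 is satisfied; the onus moves to the respondent.
Stage 2 — burden on respondent; standard: the preponderance of the evidence (weight exceeds 53).
    (c): 65 − 8 = 57 > 53 [met]
    (d): 56 > 53 [met]
  The respondent carries Stage 2; the petitioner now bears the burden.
Stage 3 — burden on petitioner; standard: a substantially-more-likely showing (weight is at least 77).
    (e): 76 < 77 [not met]
  Stage 3 not carried; the petitioner fails its burden.
The respondent prevails.

respondent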